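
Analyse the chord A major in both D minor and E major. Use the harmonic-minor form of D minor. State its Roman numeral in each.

The scale of D minor (harmonic minor) is D E F G A B♭ C♯; A is degree 5, and the triad built there (A-C♯-E) is major, so it is V.
The scale of E major is E F♯ G♯ A B C♯ D♯; A is degree 4, and the triad built there (A-C♯-E) is major, so it is IV.

V in D minor; IV in E major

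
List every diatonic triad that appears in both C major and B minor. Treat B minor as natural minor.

Em, G

Triads in C major: C major (I), D minor (ii), E minor (iii), F major (IV), G major (V), A minor (vi), B diminished (vii°).
Triads in B minor (natural minor): B minor (i), C# diminished (ii°), D major (III), E minor (iv), F# minor (v), G major (VI), A major (VII).
Shared triads with their functions: E minor (iii in C major, iv in B minor); G major (V in C major, VI in B minor).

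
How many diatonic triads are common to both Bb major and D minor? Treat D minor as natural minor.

Diatonic triads of Bb major: Bb (I), Cm (ii), Dm (iii), Eb (IV), F (V), Gm (vi), Adim (vii°).
Diatonic triads of D minor (natural minor): Dm (i), Edim (ii°), F (III), Gm (iv), Am (v), Bb (VI), C (VII).
Matching root and quality in both lists: Bb, Dm, F, Gm.
That gives 4 common triads.

4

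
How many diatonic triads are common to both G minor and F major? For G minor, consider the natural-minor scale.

4

Diatonic triads of G minor (natural minor): Gm (i), Adim (ii°), Bb (III), Cm (iv), Dm (v), Eb (VI), F (VII).
Diatonic triads of F major: F (I), Gm (ii), Am (iii), Bb (IV), C (V), Dm (vi), Edim (vii°).
Matching root and quality in both lists: Gm, Bb, Dm, F.
That gives 4 common triads.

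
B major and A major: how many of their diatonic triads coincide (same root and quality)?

2

Diatonic triads of B major: B major (I), C# minor (ii), D# minor (iii), E major (IV), F# major (V), G# minor (vi), A# diminished (vii°).
Diatonic triads of A major: A major (I), B minor (ii), C# minor (iii), D major (IV), E major (V), F# minor (vi), G# diminished (vii°).
Matching root and quality in both lists: C# minor, E major.
That gives 2 common triads.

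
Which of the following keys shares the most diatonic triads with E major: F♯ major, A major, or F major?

A major

Triads of E major: E major (I), F♯ minor (ii), G♯ minor (iii), A major (IV), B major (V), C♯ minor (vi), D♯ diminished (vii°).
F♯ major shares 2: G♯m, B.
A major shares 4: E, F♯m, A, C♯m.
F major shares 0: none.
The most common triads (4) are shared with A major.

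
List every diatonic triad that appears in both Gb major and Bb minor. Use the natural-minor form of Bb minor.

Triads in Gb major: Gb (I), Abm (ii), Bbm (iii), Cb (IV), Db (V), Ebm (vi), Fdim (vii°).
Triads in Bb minor (natural minor): Bbm (i), Cdim (ii°), Db (III), Ebm (iv), Fm (v), Gb (VI), Ab (VII).
Shared triads with their functions: Gb (I in Gb major, VI in Bb minor); Bbm (iii in Gb major, i in Bb minor); Db (V in Gb major, III in Bb minor); Ebm (vi in Gb major, iv in Bb minor).

Gb, Bbm, Db, Ebm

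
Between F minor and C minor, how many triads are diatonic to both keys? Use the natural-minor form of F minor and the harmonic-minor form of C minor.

Diatonic triads of F minor (natural minor): F minor (i), G diminished (ii°), Ab major (III), Bb minor (iv), C minor (v), Db major (VI), Eb major (VII).
Diatonic triads of C minor (harmonic minor): C minor (i), D diminished (ii°), Eb augmented (III+), F minor (iv), G major (V), Ab major (VI), B diminished (vii°).
Matching root and quality in both lists: F minor, Ab major, C minor.
That gives 3 common triads.

3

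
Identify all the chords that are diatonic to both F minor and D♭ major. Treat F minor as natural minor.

Fm, A♭, B♭m, D♭

Triads in F minor (natural minor): Fm (i), Gdim (ii°), A♭ (III), B♭m (iv), Cm (v), D♭ (VI), E♭ (VII).
Triads in D♭ major: D♭ (I), E♭m (ii), Fm (iii), G♭ (IV), A♭ (V), B♭m (vi), Cdim (vii°).
Shared triads with their functions: Fm (i in F minor, iii in D♭ major); A♭ (III in F minor, V in D♭ major); B♭m (iv in F minor, vi in D♭ major); D♭ (VI in F minor, I in D♭ major).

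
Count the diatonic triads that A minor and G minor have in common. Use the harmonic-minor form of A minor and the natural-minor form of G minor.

Diatonic triads of A minor (harmonic minor): Am (i), Bdim (ii°), Caug (III+), Dm (iv), E (V), F (VI), G#dim (vii°).
Diatonic triads of G minor (natural minor): Gm (i), Adim (ii°), Bb (III), Cm (iv), Dm (v), Eb (VI), F (VII).
Matching root and quality in both lists: Dm, F.
That gives 2 common triads.

2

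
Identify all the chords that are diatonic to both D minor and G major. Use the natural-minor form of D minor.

Triads in D minor (natural minor): Dm (i), Edim (ii°), F (III), Gm (iv), Am (v), Bb (VI), C (VII).
Triads in G major: G (I), Am (ii), Bm (iii), C (IV), D (V), Em (vi), F#dim (vii°).
Shared triads with their functions: Am (v in D minor, ii in G major); C (VII in D minor, IV in G major).

Am, C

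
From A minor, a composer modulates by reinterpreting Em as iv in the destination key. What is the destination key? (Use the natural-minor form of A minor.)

The numeral iv denotes a minor triad on scale degree 4. With E on degree 4, the tonic of the new key is B.
Degree 4 carries a minor triad in minor keys, so the destination is B minor.
Check: the diatonic triads of B minor (natural minor) are Bm (i), C♯dim (ii°), D (III), Em (iv), F♯m (v), G (VI), A (VII) — Em is indeed iv.

B minor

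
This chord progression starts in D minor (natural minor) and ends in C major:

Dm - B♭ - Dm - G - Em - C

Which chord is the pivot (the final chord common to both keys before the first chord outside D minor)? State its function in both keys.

Dm — i in D minor, ii in C major

Chords diatonic to D minor: Dm, Edim, F, Gm, Am, B♭, C.
Reading the progression, the first chord not in that set is G, so the modulation leaves D minor there.
The chord immediately before G is Dm, which is diatonic to both keys: i in D minor and ii in C major.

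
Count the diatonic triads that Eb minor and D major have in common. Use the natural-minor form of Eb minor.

Diatonic triads of Eb minor (natural minor): Eb minor (i), F diminished (ii°), Gb major (III), Ab minor (iv), Bb minor (v), Cb major (VI), Db major (VII).
Diatonic triads of D major: D major (I), E minor (ii), F# minor (iii), G major (IV), A major (V), B minor (vi), C# diminished (vii°).
No triad has the same root and quality in both keys.

0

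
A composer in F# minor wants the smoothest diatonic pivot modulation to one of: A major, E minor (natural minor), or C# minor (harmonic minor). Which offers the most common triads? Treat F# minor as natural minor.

A major

Triads of F# minor (natural minor): F# minor (i), G# diminished (ii°), A major (III), B minor (iv), C# minor (v), D major (VI), E major (VII).
A major shares 7: F#m, G#dim, A, Bm, C#m, D, E.
E minor (natural minor) shares 2: Bm, D.
C# minor (harmonic minor) shares 3: F#m, A, C#m.
The most common triads (7) are shared with A major.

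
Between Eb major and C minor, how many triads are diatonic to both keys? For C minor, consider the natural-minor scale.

7

Diatonic triads of Eb major: Eb major (I), F minor (ii), G minor (iii), Ab major (IV), Bb major (V), C minor (vi), D diminished (vii°).
Diatonic triads of C minor (natural minor): C minor (i), D diminished (ii°), Eb major (III), F minor (iv), G minor (v), Ab major (VI), Bb major (VII).
Matching root and quality in both lists: Eb major, F minor, G minor, Ab major, Bb major, C minor, D diminished.
That gives 7 common triads.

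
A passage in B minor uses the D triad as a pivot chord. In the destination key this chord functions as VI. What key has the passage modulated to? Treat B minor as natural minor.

The numeral VI denotes a major triad on scale degree 6. With D on degree 6, the tonic of the new key is F#.
Degree 6 carries a major triad in minor keys, so the destination is F# minor.
Check: the diatonic triads of F# minor (natural minor) are F#m (i), G#dim (ii°), A (III), Bm (iv), C#m (v), D (VI), E (VII) — D is indeed VI.

F# minor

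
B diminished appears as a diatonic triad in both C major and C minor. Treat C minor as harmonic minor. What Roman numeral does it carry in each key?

vii° in C major; vii° in C minor

The scale of C major is C D E F G A B; B is degree 7, and the triad built there (B-D-F) is diminished, so it is vii°.
The scale of C minor (harmonic minor) is C D E♭ F G A♭ B; B is degree 7, and the triad built there (B-D-F) is diminished, so it is vii°.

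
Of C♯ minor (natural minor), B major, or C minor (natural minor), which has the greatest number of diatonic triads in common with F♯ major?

B major

Triads of F♯ major: F♯ major (I), G♯ minor (ii), A♯ minor (iii), B major (IV), C♯ major (V), D♯ minor (vi), E♯ diminished (vii°).
C♯ minor (natural minor) shares 2: G♯m, B.
B major shares 4: F♯, G♯m, B, D♯m.
C minor (natural minor) shares 0: none.
The most common triads (4) are shared with B major.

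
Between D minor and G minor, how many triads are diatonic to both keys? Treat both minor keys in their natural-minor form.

Diatonic triads of D minor (natural minor): Dm (i), Edim (ii°), F (III), Gm (iv), Am (v), Bb (VI), C (VII).
Diatonic triads of G minor (natural minor): Gm (i), Adim (ii°), Bb (III), Cm (iv), Dm (v), Eb (VI), F (VII).
Matching root and quality in both lists: Dm, F, Gm, Bb.
That gives 4 common triads.

4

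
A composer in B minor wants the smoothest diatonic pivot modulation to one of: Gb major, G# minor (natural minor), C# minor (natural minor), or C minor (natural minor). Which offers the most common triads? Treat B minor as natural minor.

Triads of B minor (natural minor): B minor (i), C# diminished (ii°), D major (III), E minor (iv), F# minor (v), G major (VI), A major (VII).
Gb major shares 0: none.
G# minor (natural minor) shares 0: none.
C# minor (natural minor) shares 2: F#m, A.
C minor (natural minor) shares 0: none.
The most common triads (2) are shared with C# minor.

C# minor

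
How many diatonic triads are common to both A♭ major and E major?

Diatonic triads of A♭ major: A♭ major (I), B♭ minor (ii), C minor (iii), D♭ major (IV), E♭ major (V), F minor (vi), G diminished (vii°).
Diatonic triads of E major: E major (I), F♯ minor (ii), G♯ minor (iii), A major (IV), B major (V), C♯ minor (vi), D♯ diminished (vii°).
No triad has the same root and quality in both keys.

0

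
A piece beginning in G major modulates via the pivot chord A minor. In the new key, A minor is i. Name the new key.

The numeral i denotes a minor triad on scale degree 1. With A on degree 1, the tonic of the new key is A.
Degree 1 carries a minor triad in minor keys, so the destination is A minor.
Check: the diatonic triads of A minor (natural minor) are Am (i), Bdim (ii°), C (III), Dm (iv), Em (v), F (VI), G (VII) — A minor is indeed i.

A minor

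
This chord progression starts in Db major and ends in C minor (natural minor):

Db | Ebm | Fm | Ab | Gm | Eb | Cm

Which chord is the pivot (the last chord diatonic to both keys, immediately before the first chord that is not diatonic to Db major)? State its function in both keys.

Ab — V in Db major, VI in C minor

Chords diatonic to Db major: Db, Ebm, Fm, Gb, Ab, Bbm, Cdim.
Reading the progression, the first chord not in that set is Gm, so the modulation leaves Db major there.
The chord immediately before Gm is Ab, which is diatonic to both keys: V in Db major and VI in C minor.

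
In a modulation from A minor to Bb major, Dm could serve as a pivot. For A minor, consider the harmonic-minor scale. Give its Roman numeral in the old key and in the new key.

iv in A minor; iii in Bb major

The scale of A minor (harmonic minor) is A B C D E F G#; D is degree 4, and the triad built there (D-F-A) is minor, so it is iv.
The scale of Bb major is Bb C D Eb F G A; D is degree 3, and the triad built there (D-F-A) is minor, so it is iii.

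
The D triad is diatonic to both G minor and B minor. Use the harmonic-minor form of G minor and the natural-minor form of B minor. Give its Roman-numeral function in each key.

The scale of G minor (harmonic minor) is G A B♭ C D E♭ F♯; D is degree 5, and the triad built there (D-F♯-A) is major, so it is V.
The scale of B minor (natural minor) is B C♯ D E F♯ G A; D is degree 3, and the triad built there (D-F♯-A) is major, so it is III.

V in G minor; III in B minor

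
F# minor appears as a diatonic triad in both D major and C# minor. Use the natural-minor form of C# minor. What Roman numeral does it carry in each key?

The scale of D major is D E F# G A B C#; F# is degree 3, and the triad built there (F#-A-C#) is minor, so it is iii.
The scale of C# minor (natural minor) is C# D# E F# G# A B; F# is degree 4, and the triad built there (F#-A-C#) is minor, so it is iv.

iii in D major; iv in C# minor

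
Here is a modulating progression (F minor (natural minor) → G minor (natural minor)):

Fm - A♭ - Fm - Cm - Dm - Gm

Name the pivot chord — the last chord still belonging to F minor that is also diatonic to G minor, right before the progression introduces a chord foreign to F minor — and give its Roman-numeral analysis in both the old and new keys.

Cm — v in F minor, iv in G minor

Chords diatonic to F minor: Fm, Gdim, A♭, B♭m, Cm, D♭, E♭.
Reading the progression, the first chord not in that set is Dm, so the modulation leaves F minor there.
The chord immediately before Dm is Cm, which is diatonic to both keys: v in F minor and iv in G minor.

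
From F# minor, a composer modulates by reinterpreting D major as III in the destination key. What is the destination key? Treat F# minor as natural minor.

The numeral III denotes a major triad on scale degree 3. With D on degree 3, the tonic of the new key is B.
Degree 3 carries a major triad in natural-minor keys, so the destination is B minor.
Check: the diatonic triads of B minor (natural minor) are Bm (i), C#dim (ii°), D (III), Em (iv), F#m (v), G (VI), A (VII) — D major is indeed III.

B minor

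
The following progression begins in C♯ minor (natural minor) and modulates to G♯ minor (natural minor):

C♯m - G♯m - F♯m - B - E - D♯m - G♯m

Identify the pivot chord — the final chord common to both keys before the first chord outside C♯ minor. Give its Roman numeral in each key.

E — III in C♯ minor, VI in G♯ minor

Chords diatonic to C♯ minor: C♯m, D♯dim, E, F♯m, G♯m, A, B.
Reading the progression, the first chord not in that set is D♯m, so the modulation leaves C♯ minor there.
The chord immediately before D♯m is E, which is diatonic to both keys: III in C♯ minor and VI in G♯ minor.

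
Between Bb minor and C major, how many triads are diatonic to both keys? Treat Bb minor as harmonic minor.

1

Diatonic triads of Bb minor (harmonic minor): Bbm (i), Cdim (ii°), Dbaug (III+), Ebm (iv), F (V), Gb (VI), Adim (vii°).
Diatonic triads of C major: C (I), Dm (ii), Em (iii), F (IV), G (V), Am (vi), Bdim (vii°).
Matching root and quality in both lists: F.
That gives 1 common triad.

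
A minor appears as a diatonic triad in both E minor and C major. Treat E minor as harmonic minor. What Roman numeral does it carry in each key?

The scale of E minor (harmonic minor) is E F# G A B C D#; A is degree 4, and the triad built there (A-C-E) is minor, so it is iv.
The scale of C major is C D E F G A B; A is degree 6, and the triad built there (A-C-E) is minor, so it is vi.

iv in E minor; vi in C major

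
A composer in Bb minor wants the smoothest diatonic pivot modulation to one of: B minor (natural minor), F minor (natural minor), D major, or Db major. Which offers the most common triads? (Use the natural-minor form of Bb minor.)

Triads of Bb minor (natural minor): Bbm (i), Cdim (ii°), Db (III), Ebm (iv), Fm (v), Gb (VI), Ab (VII).
B minor (natural minor) shares 0: none.
F minor (natural minor) shares 4: Bbm, Db, Fm, Ab.
D major shares 0: none.
Db major shares 7: Bbm, Cdim, Db, Ebm, Fm, Gb, Ab.
The most common triads (7) are shared with Db major.

Db major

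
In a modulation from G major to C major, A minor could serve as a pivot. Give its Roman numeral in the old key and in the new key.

ii in G major; vi in C major

The scale of G major is G A B C D E F#; A is degree 2, and the triad built there (A-C-E) is minor, so it is ii.
The scale of C major is C D E F G A B; A is degree 6, and the triad built there (A-C-E) is minor, so it is vi.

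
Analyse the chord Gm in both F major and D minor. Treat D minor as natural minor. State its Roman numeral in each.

The scale of F major is F G A Bb C D E; G is degree 2, and the triad built there (G-Bb-D) is minor, so it is ii.
The scale of D minor (natural minor) is D E F G A Bb C; G is degree 4, and the triad built there (G-Bb-D) is minor, so it is iv.

ii in F major; iv in D minor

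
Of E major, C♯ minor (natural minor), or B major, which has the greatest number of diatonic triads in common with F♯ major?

B major

Triads of F♯ major: F♯ (I), G♯m (ii), A♯m (iii), B (IV), C♯ (V), D♯m (vi), E♯dim (vii°).
E major shares 2: G♯m, B.
C♯ minor (natural minor) shares 2: G♯m, B.
B major shares 4: F♯, G♯m, B, D♯m.
The most common triads (4) are shared with B major.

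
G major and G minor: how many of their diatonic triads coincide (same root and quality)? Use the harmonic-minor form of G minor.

2

Diatonic triads of G major: G major (I), A minor (ii), B minor (iii), C major (IV), D major (V), E minor (vi), F# diminished (vii°).
Diatonic triads of G minor (harmonic minor): G minor (i), A diminished (ii°), Bb augmented (III+), C minor (iv), D major (V), Eb major (VI), F# diminished (vii°).
Matching root and quality in both lists: D major, F# diminished.
That gives 2 common triads.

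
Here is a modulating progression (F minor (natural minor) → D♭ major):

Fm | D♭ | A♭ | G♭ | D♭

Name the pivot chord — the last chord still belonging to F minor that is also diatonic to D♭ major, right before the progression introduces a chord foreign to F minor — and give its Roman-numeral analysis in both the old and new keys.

A♭ — III in F minor, V in D♭ major

Chords diatonic to F minor: Fm, Gdim, A♭, B♭m, Cm, D♭, E♭.
Reading the progression, the first chord not in that set is G♭, so the modulation leaves F minor there.
The chord immediately before G♭ is A♭, which is diatonic to both keys: III in F minor and V in D♭ major.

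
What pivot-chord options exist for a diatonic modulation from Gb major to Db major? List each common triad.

Gb, Bbm, Db, Ebm

Triads in Gb major: Gb (I), Abm (ii), Bbm (iii), Cb (IV), Db (V), Ebm (vi), Fdim (vii°).
Triads in Db major: Db (I), Ebm (ii), Fm (iii), Gb (IV), Ab (V), Bbm (vi), Cdim (vii°).
Shared triads with their functions: Gb (I in Gb major, IV in Db major); Bbm (iii in Gb major, vi in Db major); Db (V in Gb major, I in Db major); Ebm (vi in Gb major, ii in Db major).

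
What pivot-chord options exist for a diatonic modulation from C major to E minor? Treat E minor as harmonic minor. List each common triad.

C, Em, Am

Triads in C major: C (I), Dm (ii), Em (iii), F (IV), G (V), Am (vi), Bdim (vii°).
Triads in E minor (harmonic minor): Em (i), F#dim (ii°), Gaug (III+), Am (iv), B (V), C (VI), D#dim (vii°).
Shared triads with their functions: C (I in C major, VI in E minor); Em (iii in C major, i in E minor); Am (vi in C major, iv in E minor).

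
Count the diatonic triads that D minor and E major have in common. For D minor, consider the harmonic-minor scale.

Diatonic triads of D minor (harmonic minor): Dm (i), Edim (ii°), Faug (III+), Gm (iv), A (V), Bb (VI), C#dim (vii°).
Diatonic triads of E major: E (I), F#m (ii), G#m (iii), A (IV), B (V), C#m (vi), D#dim (vii°).
Matching root and quality in both lists: A.
That gives 1 common triad.

1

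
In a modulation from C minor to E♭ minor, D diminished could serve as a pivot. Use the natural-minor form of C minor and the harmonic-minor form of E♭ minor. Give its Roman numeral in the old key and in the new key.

ii° in C minor; vii° in E♭ minor

The scale of C minor (natural minor) is C D E♭ F G A♭ B♭; D is degree 2, and the triad built there (D-F-A♭) is diminished, so it is ii°.
The scale of E♭ minor (harmonic minor) is E♭ F G♭ A♭ B♭ C♭ D; D is degree 7, and the triad built there (D-F-A♭) is diminished, so it is vii°.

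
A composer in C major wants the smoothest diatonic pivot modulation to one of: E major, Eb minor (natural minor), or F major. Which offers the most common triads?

F major

Triads of C major: C (I), Dm (ii), Em (iii), F (IV), G (V), Am (vi), Bdim (vii°).
E major shares 0: none.
Eb minor (natural minor) shares 0: none.
F major shares 4: C, Dm, F, Am.
The most common triads (4) are shared with F major.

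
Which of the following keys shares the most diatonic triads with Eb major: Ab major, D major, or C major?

Ab major

Triads of Eb major: Eb major (I), F minor (ii), G minor (iii), Ab major (IV), Bb major (V), C minor (vi), D diminished (vii°).
Ab major shares 4: Eb, Fm, Ab, Cm.
D major shares 0: none.
C major shares 0: none.
The most common triads (4) are shared with Ab major.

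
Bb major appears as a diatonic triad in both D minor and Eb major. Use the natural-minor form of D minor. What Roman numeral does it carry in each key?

The scale of D minor (natural minor) is D E F G A Bb C; Bb is degree 6, and the triad built there (Bb-D-F) is major, so it is VI.
The scale of Eb major is Eb F G Ab Bb C D; Bb is degree 5, and the triad built there (Bb-D-F) is major, so it is V.

VI in D minor; V in Eb major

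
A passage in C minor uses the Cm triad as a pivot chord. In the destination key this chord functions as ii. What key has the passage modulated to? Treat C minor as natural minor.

Bb major

The numeral ii denotes a minor triad on scale degree 2. With C on degree 2, the tonic of the new key is Bb.
Degree 2 carries a minor triad in major keys, so the destination is Bb major.
Check: the diatonic triads of Bb major are Bb (I), Cm (ii), Dm (iii), Eb (IV), F (V), Gm (vi), Adim (vii°) — Cm is indeed ii.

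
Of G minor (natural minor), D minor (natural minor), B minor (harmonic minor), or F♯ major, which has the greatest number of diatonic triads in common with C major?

D minor

Triads of C major: C (I), Dm (ii), Em (iii), F (IV), G (V), Am (vi), Bdim (vii°).
G minor (natural minor) shares 2: Dm, F.
D minor (natural minor) shares 4: C, Dm, F, Am.
B minor (harmonic minor) shares 2: Em, G.
F♯ major shares 0: none.
The most common triads (4) are shared with D minor.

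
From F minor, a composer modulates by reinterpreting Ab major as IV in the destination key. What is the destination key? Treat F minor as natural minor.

The numeral IV denotes a major triad on scale degree 4. With Ab on degree 4, the tonic of the new key is Eb.
Degree 4 carries a major triad in major keys, so the destination is Eb major.
Check: the diatonic triads of Eb major are Eb (I), Fm (ii), Gm (iii), Ab (IV), Bb (V), Cm (vi), Ddim (vii°) — Ab major is indeed IV.

Eb major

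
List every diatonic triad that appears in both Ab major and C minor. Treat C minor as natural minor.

Triads in Ab major: Ab (I), Bbm (ii), Cm (iii), Db (IV), Eb (V), Fm (vi), Gdim (vii°).
Triads in C minor (natural minor): Cm (i), Ddim (ii°), Eb (III), Fm (iv), Gm (v), Ab (VI), Bb (VII).
Shared triads with their functions: Ab (I in Ab major, VI in C minor); Cm (iii in Ab major, i in C minor); Eb (V in Ab major, III in C minor); Fm (vi in Ab major, iv in C minor).

Ab, Cm, Eb, Fm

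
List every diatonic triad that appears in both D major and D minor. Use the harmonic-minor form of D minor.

Triads in D major: D (I), Em (ii), F#m (iii), G (IV), A (V), Bm (vi), C#dim (vii°).
Triads in D minor (harmonic minor): Dm (i), Edim (ii°), Faug (III+), Gm (iv), A (V), Bb (VI), C#dim (vii°).
Shared triads with their functions: A (V in D major, V in D minor); C#dim (vii° in D major, vii° in D minor).

A, C#dim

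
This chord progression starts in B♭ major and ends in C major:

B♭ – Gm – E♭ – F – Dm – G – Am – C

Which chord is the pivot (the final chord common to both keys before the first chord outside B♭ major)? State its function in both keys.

Dm — iii in B♭ major, ii in C major

Chords diatonic to B♭ major: B♭, Cm, Dm, E♭, F, Gm, Adim.
Reading the progression, the first chord not in that set is G, so the modulation leaves B♭ major there.
The chord immediately before G is Dm, which is diatonic to both keys: iii in B♭ major and ii in C major.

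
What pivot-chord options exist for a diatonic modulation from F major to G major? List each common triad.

Triads in F major: F major (I), G minor (ii), A minor (iii), Bb major (IV), C major (V), D minor (vi), E diminished (vii°).
Triads in G major: G major (I), A minor (ii), B minor (iii), C major (IV), D major (V), E minor (vi), F# diminished (vii°).
Shared triads with their functions: A minor (iii in F major, ii in G major); C major (V in F major, IV in G major).

Am, C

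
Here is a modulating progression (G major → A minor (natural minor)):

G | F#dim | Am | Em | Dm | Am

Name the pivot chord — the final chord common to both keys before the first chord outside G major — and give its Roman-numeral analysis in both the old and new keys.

Chords diatonic to G major: G, Am, Bm, C, D, Em, F#dim.
Reading the progression, the first chord not in that set is Dm, so the modulation leaves G major there.
The chord immediately before Dm is Em, which is diatonic to both keys: vi in G major and v in A minor.

Em — vi in G major, v in A minor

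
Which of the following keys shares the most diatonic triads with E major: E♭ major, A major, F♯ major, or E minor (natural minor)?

A major

Triads of E major: E major (I), F♯ minor (ii), G♯ minor (iii), A major (IV), B major (V), C♯ minor (vi), D♯ diminished (vii°).
E♭ major shares 0: none.
A major shares 4: E, F♯m, A, C♯m.
F♯ major shares 2: G♯m, B.
E minor (natural minor) shares 0: none.
The most common triads (4) are shared with A major.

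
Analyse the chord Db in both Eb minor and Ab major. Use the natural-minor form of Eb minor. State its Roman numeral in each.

VII in Eb minor; IV in Ab major

The scale of Eb minor (natural minor) is Eb F Gb Ab Bb Cb Db; Db is degree 7, and the triad built there (Db-F-Ab) is major, so it is VII.
The scale of Ab major is Ab Bb C Db Eb F G; Db is degree 4, and the triad built there (Db-F-Ab) is major, so it is IV.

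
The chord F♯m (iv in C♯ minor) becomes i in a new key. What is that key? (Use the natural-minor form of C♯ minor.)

The numeral i denotes a minor triad on scale degree 1. With F♯ on degree 1, the tonic of the new key is F♯.
Degree 1 carries a minor triad in minor keys, so the destination is F♯ minor.
Check: the diatonic triads of F♯ minor (natural minor) are F♯m (i), G♯dim (ii°), A (III), Bm (iv), C♯m (v), D (VI), E (VII) — F♯m is indeed i.

F♯ minor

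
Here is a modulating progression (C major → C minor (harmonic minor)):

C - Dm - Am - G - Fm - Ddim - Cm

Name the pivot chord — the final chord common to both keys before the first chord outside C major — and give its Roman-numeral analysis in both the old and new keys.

G — V in C major, V in C minor

Chords diatonic to C major: C, Dm, Em, F, G, Am, Bdim.
Reading the progression, the first chord not in that set is Fm, so the modulation leaves C major there.
The chord immediately before Fm is G, which is diatonic to both keys: V in C major and V in C minor.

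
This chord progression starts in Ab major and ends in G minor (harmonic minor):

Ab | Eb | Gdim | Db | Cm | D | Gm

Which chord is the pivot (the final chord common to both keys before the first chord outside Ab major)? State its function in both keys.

Cm — iii in Ab major, iv in G minor

Chords diatonic to Ab major: Ab, Bbm, Cm, Db, Eb, Fm, Gdim.
Reading the progression, the first chord not in that set is D, so the modulation leaves Ab major there.
The chord immediately before D is Cm, which is diatonic to both keys: iii in Ab major and iv in G minor.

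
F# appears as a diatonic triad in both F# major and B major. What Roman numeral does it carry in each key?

The scale of F# major is F# G# A# B C# D# E#; F# is degree 1, and the triad built there (F#-A#-C#) is major, so it is I.
The scale of B major is B C# D# E F# G# A#; F# is degree 5, and the triad built there (F#-A#-C#) is major, so it is V.

I in F# major; V in B major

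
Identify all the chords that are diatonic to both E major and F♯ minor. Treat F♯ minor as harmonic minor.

Triads in E major: E (I), F♯m (ii), G♯m (iii), A (IV), B (V), C♯m (vi), D♯dim (vii°).
Triads in F♯ minor (harmonic minor): F♯m (i), G♯dim (ii°), Aaug (III+), Bm (iv), C♯ (V), D (VI), E♯dim (vii°).
Shared triads with their functions: F♯m (ii in E major, i in F♯ minor).

F♯m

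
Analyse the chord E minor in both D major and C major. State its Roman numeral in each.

ii in D major; iii in C major

The scale of D major is D E F# G A B C#; E is degree 2, and the triad built there (E-G-B) is minor, so it is ii.
The scale of C major is C D E F G A B; E is degree 3, and the triad built there (E-G-B) is minor, so it is iii.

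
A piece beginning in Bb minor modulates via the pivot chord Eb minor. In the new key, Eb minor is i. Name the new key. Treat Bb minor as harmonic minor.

The numeral i denotes a minor triad on scale degree 1. With Eb on degree 1, the tonic of the new key is Eb.
Degree 1 carries a minor triad in minor keys, so the destination is Eb minor.
Check: the diatonic triads of Eb minor (natural minor) are Ebm (i), Fdim (ii°), Gb (III), Abm (iv), Bbm (v), Cb (VI), Db (VII) — Eb minor is indeed i.

Eb minor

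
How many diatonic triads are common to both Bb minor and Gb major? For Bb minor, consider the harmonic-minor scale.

Diatonic triads of Bb minor (harmonic minor): Bbm (i), Cdim (ii°), Dbaug (III+), Ebm (iv), F (V), Gb (VI), Adim (vii°).
Diatonic triads of Gb major: Gb (I), Abm (ii), Bbm (iii), Cb (IV), Db (V), Ebm (vi), Fdim (vii°).
Matching root and quality in both lists: Bbm, Ebm, Gb.
That gives 3 common triads.

3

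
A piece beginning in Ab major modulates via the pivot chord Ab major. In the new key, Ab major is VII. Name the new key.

Bb minor

The numeral VII denotes a major triad on scale degree 7. With Ab on degree 7, the tonic of the new key is Bb.
Degree 7 carries a major triad in natural-minor keys, so the destination is Bb minor.
Check: the diatonic triads of Bb minor (natural minor) are Bbm (i), Cdim (ii°), Db (III), Ebm (iv), Fm (v), Gb (VI), Ab (VII) — Ab major is indeed VII.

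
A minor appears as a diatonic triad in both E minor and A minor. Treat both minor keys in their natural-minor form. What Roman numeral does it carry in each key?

iv in E minor; i in A minor

The scale of E minor (natural minor) is E F♯ G A B C D; A is degree 4, and the triad built there (A-C-E) is minor, so it is iv.
The scale of A minor (natural minor) is A B C D E F G; A is degree 1, and the triad built there (A-C-E) is minor, so it is i.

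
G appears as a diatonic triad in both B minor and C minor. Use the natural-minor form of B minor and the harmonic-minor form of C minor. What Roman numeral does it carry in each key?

VI in B minor; V in C minor

The scale of B minor (natural minor) is B C♯ D E F♯ G A; G is degree 6, and the triad built there (G-B-D) is major, so it is VI.
The scale of C minor (harmonic minor) is C D E♭ F G A♭ B; G is degree 5, and the triad built there (G-B-D) is major, so it is V.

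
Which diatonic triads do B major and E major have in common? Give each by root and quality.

B, C#m, E, G#m

Triads in B major: B (I), C#m (ii), D#m (iii), E (IV), F# (V), G#m (vi), A#dim (vii°).
Triads in E major: E (I), F#m (ii), G#m (iii), A (IV), B (V), C#m (vi), D#dim (vii°).
Shared triads with their functions: B (I in B major, V in E major); C#m (ii in B major, vi in E major); E (IV in B major, I in E major); G#m (vi in B major, iii in E major).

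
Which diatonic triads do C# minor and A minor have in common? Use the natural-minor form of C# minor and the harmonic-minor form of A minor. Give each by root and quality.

Triads in C# minor (natural minor): C#m (i), D#dim (ii°), E (III), F#m (iv), G#m (v), A (VI), B (VII).
Triads in A minor (harmonic minor): Am (i), Bdim (ii°), Caug (III+), Dm (iv), E (V), F (VI), G#dim (vii°).
Shared triads with their functions: E (III in C# minor, V in A minor).

E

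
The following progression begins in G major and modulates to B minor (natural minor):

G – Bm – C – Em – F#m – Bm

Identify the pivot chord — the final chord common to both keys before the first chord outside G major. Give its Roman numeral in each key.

Em — vi in G major, iv in B minor

Chords diatonic to G major: G, Am, Bm, C, D, Em, F#dim.
Reading the progression, the first chord not in that set is F#m, so the modulation leaves G major there.
The chord immediately before F#m is Em, which is diatonic to both keys: vi in G major and iv in B minor.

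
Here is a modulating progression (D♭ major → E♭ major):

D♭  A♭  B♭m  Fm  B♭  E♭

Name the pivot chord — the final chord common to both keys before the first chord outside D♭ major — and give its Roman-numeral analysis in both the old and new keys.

Fm — iii in D♭ major, ii in E♭ major

Chords diatonic to D♭ major: D♭, E♭m, Fm, G♭, A♭, B♭m, Cdim.
Reading the progression, the first chord not in that set is B♭, so the modulation leaves D♭ major there.
The chord immediately before B♭ is Fm, which is diatonic to both keys: iii in D♭ major and ii in E♭ major.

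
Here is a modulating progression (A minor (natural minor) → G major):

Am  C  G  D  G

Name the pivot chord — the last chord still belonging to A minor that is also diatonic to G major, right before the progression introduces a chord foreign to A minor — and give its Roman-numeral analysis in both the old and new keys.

G — VII in A minor, I in G major

Chords diatonic to A minor: Am, Bdim, C, Dm, Em, F, G.
Reading the progression, the first chord not in that set is D, so the modulation leaves A minor there.
The chord immediately before D is G, which is diatonic to both keys: VII in A minor and I in G major.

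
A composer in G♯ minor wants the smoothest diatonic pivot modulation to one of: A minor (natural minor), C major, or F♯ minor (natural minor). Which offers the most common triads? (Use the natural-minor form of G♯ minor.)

Triads of G♯ minor (natural minor): G♯ minor (i), A♯ diminished (ii°), B major (III), C♯ minor (iv), D♯ minor (v), E major (VI), F♯ major (VII).
A minor (natural minor) shares 0: none.
C major shares 0: none.
F♯ minor (natural minor) shares 2: C♯m, E.
The most common triads (2) are shared with F♯ minor.

F♯ minor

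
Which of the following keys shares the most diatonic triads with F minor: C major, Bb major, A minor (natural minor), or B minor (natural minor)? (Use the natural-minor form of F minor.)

Triads of F minor (natural minor): F minor (i), G diminished (ii°), Ab major (III), Bb minor (iv), C minor (v), Db major (VI), Eb major (VII).
C major shares 0: none.
Bb major shares 2: Cm, Eb.
A minor (natural minor) shares 0: none.
B minor (natural minor) shares 0: none.
The most common triads (2) are shared with Bb major.

Bb major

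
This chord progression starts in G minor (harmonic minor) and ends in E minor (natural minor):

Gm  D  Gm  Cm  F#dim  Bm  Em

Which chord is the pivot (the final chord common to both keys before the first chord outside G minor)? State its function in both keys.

F#dim — vii° in G minor, ii° in E minor

Chords diatonic to G minor: Gm, Adim, Bbaug, Cm, D, Eb, F#dim.
Reading the progression, the first chord not in that set is Bm, so the modulation leaves G minor there.
The chord immediately before Bm is F#dim, which is diatonic to both keys: vii° in G minor and ii° in E minor.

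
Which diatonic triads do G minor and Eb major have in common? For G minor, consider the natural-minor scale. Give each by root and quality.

Gm, Bb, Cm, Eb

Triads in G minor (natural minor): Gm (i), Adim (ii°), Bb (III), Cm (iv), Dm (v), Eb (VI), F (VII).
Triads in Eb major: Eb (I), Fm (ii), Gm (iii), Ab (IV), Bb (V), Cm (vi), Ddim (vii°).
Shared triads with their functions: Gm (i in G minor, iii in Eb major); Bb (III in G minor, V in Eb major); Cm (iv in G minor, vi in Eb major); Eb (VI in G minor, I in Eb major).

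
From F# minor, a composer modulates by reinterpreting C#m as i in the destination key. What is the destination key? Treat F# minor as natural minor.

C# minor

The numeral i denotes a minor triad on scale degree 1. With C# on degree 1, the tonic of the new key is C#.
Degree 1 carries a minor triad in minor keys, so the destination is C# minor.
Check: the diatonic triads of C# minor (natural minor) are C#m (i), D#dim (ii°), E (III), F#m (iv), G#m (v), A (VI), B (VII) — C#m is indeed i.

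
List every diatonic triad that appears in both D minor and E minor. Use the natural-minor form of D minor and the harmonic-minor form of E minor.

Am, C

Triads in D minor (natural minor): D minor (i), E diminished (ii°), F major (III), G minor (iv), A minor (v), Bb major (VI), C major (VII).
Triads in E minor (harmonic minor): E minor (i), F# diminished (ii°), G augmented (III+), A minor (iv), B major (V), C major (VI), D# diminished (vii°).
Shared triads with their functions: A minor (v in D minor, iv in E minor); C major (VII in D minor, VI in E minor).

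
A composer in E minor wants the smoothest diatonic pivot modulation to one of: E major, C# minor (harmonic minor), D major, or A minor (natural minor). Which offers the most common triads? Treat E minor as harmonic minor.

Triads of E minor (harmonic minor): E minor (i), F# diminished (ii°), G augmented (III+), A minor (iv), B major (V), C major (VI), D# diminished (vii°).
E major shares 2: B, D#dim.
C# minor (harmonic minor) shares 1: D#dim.
D major shares 1: Em.
A minor (natural minor) shares 3: Em, Am, C.
The most common triads (3) are shared with A minor.

A minor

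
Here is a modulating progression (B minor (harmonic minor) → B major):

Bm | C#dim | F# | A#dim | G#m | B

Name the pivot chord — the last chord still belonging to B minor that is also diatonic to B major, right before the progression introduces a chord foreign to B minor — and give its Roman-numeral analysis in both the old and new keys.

Chords diatonic to B minor: Bm, C#dim, Daug, Em, F#, G, A#dim.
Reading the progression, the first chord not in that set is G#m, so the modulation leaves B minor there.
The chord immediately before G#m is A#dim, which is diatonic to both keys: vii° in B minor and vii° in B major.

A#dim — vii° in B minor, vii° in B major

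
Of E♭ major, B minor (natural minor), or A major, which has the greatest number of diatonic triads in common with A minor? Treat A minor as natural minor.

Triads of A minor (natural minor): A minor (i), B diminished (ii°), C major (III), D minor (iv), E minor (v), F major (VI), G major (VII).
E♭ major shares 0: none.
B minor (natural minor) shares 2: Em, G.
A major shares 0: none.
The most common triads (2) are shared with B minor.

B minor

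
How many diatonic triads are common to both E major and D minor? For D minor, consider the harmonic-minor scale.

Diatonic triads of E major: E major (I), F# minor (ii), G# minor (iii), A major (IV), B major (V), C# minor (vi), D# diminished (vii°).
Diatonic triads of D minor (harmonic minor): D minor (i), E diminished (ii°), F augmented (III+), G minor (iv), A major (V), Bb major (VI), C# diminished (vii°).
Matching root and quality in both lists: A major.
That gives 1 common triad.

1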